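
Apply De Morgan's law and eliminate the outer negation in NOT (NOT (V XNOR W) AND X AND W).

(V XNOR W) OR NOT X OR NOT W
De Morgan's: NOT(AND of terms) = OR of negations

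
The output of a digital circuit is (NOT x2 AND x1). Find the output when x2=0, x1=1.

Substituting: (NOT 0 AND 1)
= 1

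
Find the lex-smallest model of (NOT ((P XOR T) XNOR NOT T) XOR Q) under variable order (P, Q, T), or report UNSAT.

P=0, Q=0, T=0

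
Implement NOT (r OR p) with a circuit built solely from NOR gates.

(((r NOR p) NOR (r NOR p)) NOR ((r NOR p) NOR (r NOR p)))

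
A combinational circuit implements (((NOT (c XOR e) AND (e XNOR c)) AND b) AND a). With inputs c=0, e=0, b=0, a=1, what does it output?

Substituting: (((NOT (0 XOR 0) AND (0 XNOR 0)) AND 0) AND 1)
= 0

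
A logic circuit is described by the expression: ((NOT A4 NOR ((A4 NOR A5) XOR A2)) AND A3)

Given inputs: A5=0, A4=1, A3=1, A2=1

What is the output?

Substituting: ((NOT 1 NOR ((1 NOR 0) XOR 1)) AND 1)
= 0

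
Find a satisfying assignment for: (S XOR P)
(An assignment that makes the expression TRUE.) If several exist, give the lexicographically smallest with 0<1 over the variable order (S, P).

S=0, P=1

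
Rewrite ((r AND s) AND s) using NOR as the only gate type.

((((r NOR r) NOR (s NOR s)) NOR ((r NOR r) NOR (s NOR s))) NOR (s NOR s))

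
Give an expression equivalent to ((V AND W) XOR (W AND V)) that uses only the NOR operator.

((((((V NOR V) NOR (W NOR W)) NOR ((W NOR W) NOR (V NOR V))) NOR (((V NOR V) NOR (W NOR W)) NOR ((W NOR W) NOR (V NOR V)))) NOR ((((V NOR V) NOR (W NOR W)) NOR ((W NOR W) NOR (V NOR V))) NOR (((V NOR V) NOR (W NOR W)) NOR ((W NOR W) NOR (V NOR V))))) NOR ((((((V NOR V) NOR (W NOR W)) NOR ((V NOR V) NOR (W NOR W))) NOR (((W NOR W) NOR (V NOR V)) NOR ((W NOR W) NOR (V NOR V)))) NOR ((((V NOR V) NOR (W NOR W)) NOR ((V NOR V) NOR (W NOR W))) NOR (((W NOR W) NOR (V NOR V)) NOR ((W NOR W) NOR (V NOR V))))) NOR (((((V NOR V) NOR (W NOR W)) NOR ((V NOR V) NOR (W NOR W))) NOR (((W NOR W) NOR (V NOR V)) NOR ((W NOR W) NOR (V NOR V)))) NOR ((((V NOR V) NOR (W NOR W)) NOR ((V NOR V) NOR (W NOR W))) NOR (((W NOR W) NOR (V NOR V)) NOR ((W NOR W) NOR (V NOR V)))))))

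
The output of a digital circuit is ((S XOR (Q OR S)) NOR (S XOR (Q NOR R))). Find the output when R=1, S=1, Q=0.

Substituting: ((1 XOR (0 OR 1)) NOR (1 XOR (0 NOR 1)))
= 0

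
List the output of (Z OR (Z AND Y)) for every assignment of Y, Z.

Y | Z | Output
--------------
0 | 0 | 0
0 | 1 | 1
1 | 0 | 0
1 | 1 | 1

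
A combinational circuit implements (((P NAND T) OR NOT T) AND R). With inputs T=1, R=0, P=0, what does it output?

Substituting: (((0 NAND 1) OR NOT 1) AND 0)
= 0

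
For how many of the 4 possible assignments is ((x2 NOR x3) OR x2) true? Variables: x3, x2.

Satisfying assignments: (0,0), (0,1), (1,1)
Count: 3 out of 4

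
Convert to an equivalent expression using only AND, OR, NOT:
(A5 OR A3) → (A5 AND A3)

NOT (A5 OR A3) OR (A5 AND A3)
(Implication elimination: A → B = NOT A OR B)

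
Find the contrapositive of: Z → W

Contrapositive: NOT W → NOT Z
Note: A statement and its contrapositive are logically equivalent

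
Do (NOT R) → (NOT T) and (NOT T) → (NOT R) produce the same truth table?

No, Converse is not equivalent to original (counterexample: P=0, T=0, R=1)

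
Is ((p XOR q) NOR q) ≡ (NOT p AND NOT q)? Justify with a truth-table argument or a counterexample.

Yes, they are equivalent — the two output columns agree on all 4 assignments:
p | q | Expression 1 | Expression 2
-----------------------------------
0 | 0 | 1 | 1
0 | 1 | 0 | 0
1 | 0 | 0 | 0
1 | 1 | 0 | 0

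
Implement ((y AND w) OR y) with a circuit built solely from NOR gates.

((((y NOR y) NOR (w NOR w)) NOR y) NOR (((y NOR y) NOR (w NOR w)) NOR y))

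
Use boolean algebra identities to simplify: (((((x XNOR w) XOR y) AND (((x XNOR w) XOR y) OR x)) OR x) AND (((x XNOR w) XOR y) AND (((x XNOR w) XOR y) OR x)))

By absorption (E AND (E OR v) = E) then absorption (E AND (E OR v) = E):
= ((x XNOR w) XOR y)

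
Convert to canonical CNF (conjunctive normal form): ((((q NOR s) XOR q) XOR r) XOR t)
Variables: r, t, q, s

(r OR t OR q OR NOT s) AND (r OR NOT t OR q OR s) AND (r OR NOT t OR NOT q OR s) AND (r OR NOT t OR NOT q OR NOT s) AND (NOT r OR t OR q OR s) AND (NOT r OR t OR NOT q OR s) AND (NOT r OR t OR NOT q OR NOT s) AND (NOT r OR NOT t OR q OR NOT s)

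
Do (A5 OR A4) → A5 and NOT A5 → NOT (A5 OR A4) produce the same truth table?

Yes, Contrapositive is always equivalent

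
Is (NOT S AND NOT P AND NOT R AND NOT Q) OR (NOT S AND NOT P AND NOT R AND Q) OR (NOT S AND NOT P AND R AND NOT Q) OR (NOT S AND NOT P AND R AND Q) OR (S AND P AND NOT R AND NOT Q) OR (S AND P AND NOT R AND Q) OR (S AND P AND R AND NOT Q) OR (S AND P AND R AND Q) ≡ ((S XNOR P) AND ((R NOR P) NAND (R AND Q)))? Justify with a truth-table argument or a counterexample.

Yes, they are equivalent — the two output columns agree on all 16 assignments:
S | P | R | Q | Expression 1 | Expression 2
-------------------------------------------
0 | 0 | 0 | 0 | 1 | 1
0 | 0 | 0 | 1 | 1 | 1
0 | 0 | 1 | 0 | 1 | 1
0 | 0 | 1 | 1 | 1 | 1
0 | 1 | 0 | 0 | 0 | 0
0 | 1 | 0 | 1 | 0 | 0
0 | 1 | 1 | 0 | 0 | 0
0 | 1 | 1 | 1 | 0 | 0
1 | 0 | 0 | 0 | 0 | 0
1 | 0 | 0 | 1 | 0 | 0
1 | 0 | 1 | 0 | 0 | 0
1 | 0 | 1 | 1 | 0 | 0
1 | 1 | 0 | 0 | 1 | 1
1 | 1 | 0 | 1 | 1 | 1
1 | 1 | 1 | 0 | 1 | 1
1 | 1 | 1 | 1 | 1 | 1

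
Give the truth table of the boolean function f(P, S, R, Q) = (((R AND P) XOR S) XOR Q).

P | S | R | Q | Output
----------------------
0 | 0 | 0 | 0 | 0
0 | 0 | 0 | 1 | 1
0 | 0 | 1 | 0 | 0
0 | 0 | 1 | 1 | 1
0 | 1 | 0 | 0 | 1
0 | 1 | 0 | 1 | 0
0 | 1 | 1 | 0 | 1
0 | 1 | 1 | 1 | 0
1 | 0 | 0 | 0 | 0
1 | 0 | 0 | 1 | 1
1 | 0 | 1 | 0 | 1
1 | 0 | 1 | 1 | 0
1 | 1 | 0 | 0 | 1
1 | 1 | 0 | 1 | 0
1 | 1 | 1 | 0 | 0
1 | 1 | 1 | 1 | 1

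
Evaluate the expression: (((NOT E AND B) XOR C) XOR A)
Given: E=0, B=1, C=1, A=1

Substituting: (((NOT 0 AND 1) XOR 1) XOR 1)
= 1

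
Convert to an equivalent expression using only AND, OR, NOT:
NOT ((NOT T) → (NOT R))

(NOT T) AND R
(Negated implication: NOT(A → B) = A AND NOT B)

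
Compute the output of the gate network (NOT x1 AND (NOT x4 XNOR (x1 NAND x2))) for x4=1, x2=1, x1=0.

Substituting: (NOT 0 AND (NOT 1 XNOR (0 NAND 1)))
= 0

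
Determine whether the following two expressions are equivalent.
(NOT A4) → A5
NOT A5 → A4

Yes, Contrapositive is always equivalent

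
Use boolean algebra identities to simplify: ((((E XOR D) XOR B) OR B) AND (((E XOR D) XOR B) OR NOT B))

By distribution ((E OR v) AND (E OR NOT v) = E):
= ((E XOR D) XOR B)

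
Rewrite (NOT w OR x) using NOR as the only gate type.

(((w NOR w) NOR x) NOR ((w NOR w) NOR x))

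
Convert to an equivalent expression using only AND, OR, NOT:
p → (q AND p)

NOT p OR (q AND p)
(Implication elimination: A → B = NOT A OR B)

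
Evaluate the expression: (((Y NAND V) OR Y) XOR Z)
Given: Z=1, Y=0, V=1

Substituting: (((0 NAND 1) OR 0) XOR 1)
= 0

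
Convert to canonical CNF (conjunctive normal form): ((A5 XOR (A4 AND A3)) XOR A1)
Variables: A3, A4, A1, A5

(A3 OR A4 OR A1 OR A5) AND (A3 OR A4 OR NOT A1 OR NOT A5) AND (A3 OR NOT A4 OR A1 OR A5) AND (A3 OR NOT A4 OR NOT A1 OR NOT A5) AND (NOT A3 OR A4 OR A1 OR A5) AND (NOT A3 OR A4 OR NOT A1 OR NOT A5) AND (NOT A3 OR NOT A4 OR A1 OR NOT A5) AND (NOT A3 OR NOT A4 OR NOT A1 OR A5)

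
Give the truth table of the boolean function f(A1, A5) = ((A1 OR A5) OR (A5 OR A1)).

A1 | A5 | Output
----------------
0 | 0 | 0
0 | 1 | 1
1 | 0 | 1
1 | 1 | 1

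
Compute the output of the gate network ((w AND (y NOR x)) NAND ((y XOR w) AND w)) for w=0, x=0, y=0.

Substituting: ((0 AND (0 NOR 0)) NAND ((0 XOR 0) AND 0))
= 1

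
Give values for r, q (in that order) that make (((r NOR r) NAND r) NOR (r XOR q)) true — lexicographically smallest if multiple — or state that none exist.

UNSATISFIABLE - no assignment makes this expression true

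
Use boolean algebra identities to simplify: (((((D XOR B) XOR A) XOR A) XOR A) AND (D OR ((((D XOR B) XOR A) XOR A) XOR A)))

By absorption (E AND (E OR v) = E) then XOR self-cancellation ((E XOR v) XOR v = E):
= ((D XOR B) XOR A)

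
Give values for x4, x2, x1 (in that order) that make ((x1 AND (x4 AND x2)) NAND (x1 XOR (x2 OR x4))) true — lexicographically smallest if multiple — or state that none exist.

x4=0, x2=0, x1=0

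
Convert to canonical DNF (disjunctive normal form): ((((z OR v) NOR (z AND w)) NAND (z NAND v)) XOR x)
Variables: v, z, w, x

(NOT v AND NOT z AND NOT w AND x) OR (NOT v AND NOT z AND w AND x) OR (NOT v AND z AND NOT w AND NOT x) OR (NOT v AND z AND w AND NOT x) OR (v AND NOT z AND NOT w AND NOT x) OR (v AND NOT z AND w AND NOT x) OR (v AND z AND NOT w AND NOT x) OR (v AND z AND w AND NOT x)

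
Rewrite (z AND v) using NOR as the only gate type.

((z NOR z) NOR (v NOR v))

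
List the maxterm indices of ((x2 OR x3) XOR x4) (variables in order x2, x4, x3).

ΠM(0, 3, 6, 7) = (x2 OR x4 OR x3) AND (x2 OR NOT x4 OR NOT x3) AND (NOT x2 OR NOT x4 OR x3) AND (NOT x2 OR NOT x4 OR NOT x3)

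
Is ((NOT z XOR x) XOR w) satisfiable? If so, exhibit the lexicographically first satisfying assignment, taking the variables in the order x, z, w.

x=0, z=0, w=0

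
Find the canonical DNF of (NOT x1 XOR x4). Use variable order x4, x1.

(NOT x4 AND NOT x1) OR (x4 AND x1)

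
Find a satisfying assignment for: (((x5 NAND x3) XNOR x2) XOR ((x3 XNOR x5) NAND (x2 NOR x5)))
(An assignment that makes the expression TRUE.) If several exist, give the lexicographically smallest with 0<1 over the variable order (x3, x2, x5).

x3=0, x2=0, x5=1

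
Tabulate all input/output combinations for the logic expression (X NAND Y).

X | Y | Output
--------------
0 | 0 | 1
0 | 1 | 1
1 | 0 | 1
1 | 1 | 0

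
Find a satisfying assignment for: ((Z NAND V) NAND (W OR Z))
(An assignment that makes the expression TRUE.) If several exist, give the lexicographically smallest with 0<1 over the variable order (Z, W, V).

Z=0, W=0, V=0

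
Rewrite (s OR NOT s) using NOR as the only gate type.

((s NOR (s NOR s)) NOR (s NOR (s NOR s)))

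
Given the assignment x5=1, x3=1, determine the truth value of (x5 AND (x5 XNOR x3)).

Substituting: (1 AND (1 XNOR 1))
= 1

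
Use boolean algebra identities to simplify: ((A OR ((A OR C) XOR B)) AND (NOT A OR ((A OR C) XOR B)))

By distribution ((E OR v) AND (E OR NOT v) = E):
= ((A OR C) XOR B)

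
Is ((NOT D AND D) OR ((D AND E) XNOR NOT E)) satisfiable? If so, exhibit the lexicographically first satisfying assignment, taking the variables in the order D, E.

D=0, E=1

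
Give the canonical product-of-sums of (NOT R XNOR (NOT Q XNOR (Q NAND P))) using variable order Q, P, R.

ΠM(1, 3, 4, 7) = (Q OR P OR NOT R) AND (Q OR NOT P OR NOT R) AND (NOT Q OR P OR R) AND (NOT Q OR NOT P OR NOT R)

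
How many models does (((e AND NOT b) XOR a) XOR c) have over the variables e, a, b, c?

Satisfying assignments: (0,0,0,1), (0,0,1,1), (0,1,0,0), (0,1,1,0), (1,0,0,0), (1,0,1,1), (1,1,0,1), (1,1,1,0)
Count: 8 out of 16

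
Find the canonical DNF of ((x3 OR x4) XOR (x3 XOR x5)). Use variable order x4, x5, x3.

(NOT x4 AND x5 AND NOT x3) OR (NOT x4 AND x5 AND x3) OR (x4 AND NOT x5 AND NOT x3) OR (x4 AND x5 AND x3)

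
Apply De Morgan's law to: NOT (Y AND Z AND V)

NOT Y OR NOT Z OR NOT V
De Morgan's: NOT(AND of terms) = OR of negations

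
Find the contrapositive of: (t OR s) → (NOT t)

Contrapositive: t → NOT (t OR s)
Note: A statement and its contrapositive are logically equivalent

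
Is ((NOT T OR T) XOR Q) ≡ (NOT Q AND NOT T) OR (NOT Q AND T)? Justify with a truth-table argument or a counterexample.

Yes, they are equivalent — the two output columns agree on all 4 assignments:
Q | T | Expression 1 | Expression 2
-----------------------------------
0 | 0 | 1 | 1
0 | 1 | 1 | 1
1 | 0 | 0 | 0
1 | 1 | 0 | 0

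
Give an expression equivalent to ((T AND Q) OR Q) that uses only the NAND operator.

((((T NAND Q) NAND (T NAND Q)) NAND ((T NAND Q) NAND (T NAND Q))) NAND (Q NAND Q))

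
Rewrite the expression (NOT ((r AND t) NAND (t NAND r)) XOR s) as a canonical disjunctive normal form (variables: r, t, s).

(NOT r AND NOT t AND s) OR (NOT r AND t AND s) OR (r AND NOT t AND s) OR (r AND t AND s)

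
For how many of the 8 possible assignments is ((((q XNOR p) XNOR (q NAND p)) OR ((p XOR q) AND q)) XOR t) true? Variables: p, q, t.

Satisfying assignments: (0,0,0), (0,1,0), (1,0,1), (1,1,1)
Count: 4 out of 8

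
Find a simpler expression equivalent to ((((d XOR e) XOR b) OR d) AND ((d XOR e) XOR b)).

By absorption (E AND (E OR v) = E):
= ((d XOR e) XOR b)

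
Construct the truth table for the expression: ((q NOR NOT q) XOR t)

t | q | Output
--------------
0 | 0 | 0
0 | 1 | 0
1 | 0 | 1
1 | 1 | 1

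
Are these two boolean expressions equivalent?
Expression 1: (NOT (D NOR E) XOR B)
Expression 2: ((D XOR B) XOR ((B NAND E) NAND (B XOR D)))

No. Counterexample: with D=0, E=0, B=0, Expression 1 = 0 but Expression 2 = 1.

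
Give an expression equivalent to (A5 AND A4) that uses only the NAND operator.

((A5 NAND A4) NAND (A5 NAND A4))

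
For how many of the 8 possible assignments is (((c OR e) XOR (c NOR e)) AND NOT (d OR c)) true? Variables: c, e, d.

Satisfying assignments: (0,0,0), (0,1,0)
Count: 2 out of 8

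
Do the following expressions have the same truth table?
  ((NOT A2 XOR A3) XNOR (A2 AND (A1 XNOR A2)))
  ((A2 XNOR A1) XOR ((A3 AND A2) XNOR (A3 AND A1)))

No. Counterexample: with A1=0, A3=1, A2=0, Expression 1 = 1 but Expression 2 = 0.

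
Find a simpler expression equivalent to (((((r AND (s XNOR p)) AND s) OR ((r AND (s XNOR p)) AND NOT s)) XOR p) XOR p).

By XOR self-cancellation ((E XOR v) XOR v = E) then distribution ((E AND v) OR (E AND NOT v) = E):
= (r AND (s XNOR p))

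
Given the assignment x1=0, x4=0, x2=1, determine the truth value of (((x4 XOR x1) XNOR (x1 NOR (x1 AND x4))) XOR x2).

Substituting: (((0 XOR 0) XNOR (0 NOR (0 AND 0))) XOR 1)
= 1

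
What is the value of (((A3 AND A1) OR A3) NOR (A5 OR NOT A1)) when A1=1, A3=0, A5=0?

Substituting: (((0 AND 1) OR 0) NOR (0 OR NOT 1))
= 1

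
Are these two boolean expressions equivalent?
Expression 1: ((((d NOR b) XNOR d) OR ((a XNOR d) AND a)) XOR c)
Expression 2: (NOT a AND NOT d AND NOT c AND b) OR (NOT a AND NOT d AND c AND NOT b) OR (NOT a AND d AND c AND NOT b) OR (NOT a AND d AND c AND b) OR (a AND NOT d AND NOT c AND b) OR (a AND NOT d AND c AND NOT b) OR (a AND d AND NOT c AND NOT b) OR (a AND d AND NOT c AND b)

Yes, they are equivalent — the two output columns agree on all 16 assignments:
a | d | c | b | Expression 1 | Expression 2
-------------------------------------------
0 | 0 | 0 | 0 | 0 | 0
0 | 0 | 0 | 1 | 1 | 1
0 | 0 | 1 | 0 | 1 | 1
0 | 0 | 1 | 1 | 0 | 0
0 | 1 | 0 | 0 | 0 | 0
0 | 1 | 0 | 1 | 0 | 0
0 | 1 | 1 | 0 | 1 | 1
0 | 1 | 1 | 1 | 1 | 1
1 | 0 | 0 | 0 | 0 | 0
1 | 0 | 0 | 1 | 1 | 1
1 | 0 | 1 | 0 | 1 | 1
1 | 0 | 1 | 1 | 0 | 0
1 | 1 | 0 | 0 | 1 | 1
1 | 1 | 0 | 1 | 1 | 1
1 | 1 | 1 | 0 | 0 | 0
1 | 1 | 1 | 1 | 0 | 0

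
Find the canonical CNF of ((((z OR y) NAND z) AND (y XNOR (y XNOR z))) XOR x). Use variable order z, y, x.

(z OR y OR x) AND (z OR NOT y OR x) AND (NOT z OR y OR x) AND (NOT z OR NOT y OR x)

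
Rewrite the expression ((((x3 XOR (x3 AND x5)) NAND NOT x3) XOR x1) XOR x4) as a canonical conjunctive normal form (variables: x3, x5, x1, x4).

(x3 OR x5 OR x1 OR NOT x4) AND (x3 OR x5 OR NOT x1 OR x4) AND (x3 OR NOT x5 OR x1 OR NOT x4) AND (x3 OR NOT x5 OR NOT x1 OR x4) AND (NOT x3 OR x5 OR x1 OR NOT x4) AND (NOT x3 OR x5 OR NOT x1 OR x4) AND (NOT x3 OR NOT x5 OR x1 OR NOT x4) AND (NOT x3 OR NOT x5 OR NOT x1 OR x4)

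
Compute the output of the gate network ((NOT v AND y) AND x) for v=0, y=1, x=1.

Substituting: ((NOT 0 AND 1) AND 1)
= 1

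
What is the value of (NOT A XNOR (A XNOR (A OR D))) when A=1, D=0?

Substituting: (NOT 1 XNOR (1 XNOR (1 OR 0)))
= 0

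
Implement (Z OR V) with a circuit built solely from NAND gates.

((Z NAND Z) NAND (V NAND V))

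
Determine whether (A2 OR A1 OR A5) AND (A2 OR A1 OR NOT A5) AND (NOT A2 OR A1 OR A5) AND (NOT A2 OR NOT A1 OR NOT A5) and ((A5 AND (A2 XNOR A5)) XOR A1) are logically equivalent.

Yes, they are equivalent — the two output columns agree on all 8 assignments:
A2 | A1 | A5 | Expression 1 | Expression 2
------------------------------------------
0 | 0 | 0 | 0 | 0
0 | 0 | 1 | 0 | 0
0 | 1 | 0 | 1 | 1
0 | 1 | 1 | 1 | 1
1 | 0 | 0 | 0 | 0
1 | 0 | 1 | 1 | 1
1 | 1 | 0 | 1 | 1
1 | 1 | 1 | 0 | 0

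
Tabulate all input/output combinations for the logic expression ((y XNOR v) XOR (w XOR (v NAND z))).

v | w | y | z | Output
----------------------
0 | 0 | 0 | 0 | 0
0 | 0 | 0 | 1 | 0
0 | 0 | 1 | 0 | 1
0 | 0 | 1 | 1 | 1
0 | 1 | 0 | 0 | 1
0 | 1 | 0 | 1 | 1
0 | 1 | 1 | 0 | 0
0 | 1 | 1 | 1 | 0
1 | 0 | 0 | 0 | 1
1 | 0 | 0 | 1 | 0
1 | 0 | 1 | 0 | 0
1 | 0 | 1 | 1 | 1
1 | 1 | 0 | 0 | 0
1 | 1 | 0 | 1 | 1
1 | 1 | 1 | 0 | 1
1 | 1 | 1 | 1 | 0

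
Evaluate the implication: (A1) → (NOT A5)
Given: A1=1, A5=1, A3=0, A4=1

Antecedent (A1) = 1; consequent (NOT A5) = 0.
1 → 0 = 0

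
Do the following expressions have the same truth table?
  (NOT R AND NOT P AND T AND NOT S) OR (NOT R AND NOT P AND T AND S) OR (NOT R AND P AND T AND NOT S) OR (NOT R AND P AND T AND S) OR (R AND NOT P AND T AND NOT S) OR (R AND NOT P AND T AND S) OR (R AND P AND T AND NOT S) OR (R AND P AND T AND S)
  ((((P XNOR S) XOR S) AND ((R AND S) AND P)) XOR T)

Yes, they are equivalent — the two output columns agree on all 16 assignments:
R | P | T | S | Expression 1 | Expression 2
-------------------------------------------
0 | 0 | 0 | 0 | 0 | 0
0 | 0 | 0 | 1 | 0 | 0
0 | 0 | 1 | 0 | 1 | 1
0 | 0 | 1 | 1 | 1 | 1
0 | 1 | 0 | 0 | 0 | 0
0 | 1 | 0 | 1 | 0 | 0
0 | 1 | 1 | 0 | 1 | 1
0 | 1 | 1 | 1 | 1 | 1
1 | 0 | 0 | 0 | 0 | 0
1 | 0 | 0 | 1 | 0 | 0
1 | 0 | 1 | 0 | 1 | 1
1 | 0 | 1 | 1 | 1 | 1
1 | 1 | 0 | 0 | 0 | 0
1 | 1 | 0 | 1 | 0 | 0
1 | 1 | 1 | 0 | 1 | 1
1 | 1 | 1 | 1 | 1 | 1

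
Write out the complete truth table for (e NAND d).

d | e | Output
--------------
0 | 0 | 1
0 | 1 | 1
1 | 0 | 1
1 | 1 | 0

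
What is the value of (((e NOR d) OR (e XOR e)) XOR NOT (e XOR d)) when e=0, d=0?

Substituting: (((0 NOR 0) OR (0 XOR 0)) XOR NOT (0 XOR 0))
= 0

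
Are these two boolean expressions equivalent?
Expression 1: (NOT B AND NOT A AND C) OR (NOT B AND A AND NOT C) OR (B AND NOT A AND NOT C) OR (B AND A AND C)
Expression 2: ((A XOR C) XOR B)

Yes, they are equivalent — the two output columns agree on all 8 assignments:
B | A | C | Expression 1 | Expression 2
---------------------------------------
0 | 0 | 0 | 0 | 0
0 | 0 | 1 | 1 | 1
0 | 1 | 0 | 1 | 1
0 | 1 | 1 | 0 | 0
1 | 0 | 0 | 1 | 1
1 | 0 | 1 | 0 | 0
1 | 1 | 0 | 0 | 0
1 | 1 | 1 | 1 | 1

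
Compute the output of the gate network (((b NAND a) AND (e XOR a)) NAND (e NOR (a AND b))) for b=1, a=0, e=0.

Substituting: (((1 NAND 0) AND (0 XOR 0)) NAND (0 NOR (0 AND 1)))
= 1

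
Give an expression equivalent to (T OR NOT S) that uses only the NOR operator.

((T NOR (S NOR S)) NOR (T NOR (S NOR S)))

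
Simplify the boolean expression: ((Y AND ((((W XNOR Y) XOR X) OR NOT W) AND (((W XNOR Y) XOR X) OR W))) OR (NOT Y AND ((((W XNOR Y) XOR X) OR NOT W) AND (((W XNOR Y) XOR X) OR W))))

By distribution ((E AND v) OR (E AND NOT v) = E) then distribution ((E OR v) AND (E OR NOT v) = E):
= ((W XNOR Y) XOR X)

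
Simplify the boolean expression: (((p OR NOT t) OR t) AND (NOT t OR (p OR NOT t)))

By distribution ((E OR v) AND (E OR NOT v) = E):
= (p OR NOT t)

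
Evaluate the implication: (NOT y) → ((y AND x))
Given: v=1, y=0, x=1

Antecedent (NOT y) = 1; consequent ((y AND x)) = 0.
1 → 0 = 0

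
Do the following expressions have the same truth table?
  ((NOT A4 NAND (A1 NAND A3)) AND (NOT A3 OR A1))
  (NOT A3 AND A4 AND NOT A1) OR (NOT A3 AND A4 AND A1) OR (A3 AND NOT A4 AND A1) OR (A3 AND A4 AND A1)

Yes, they are equivalent — the two output columns agree on all 8 assignments:
A3 | A4 | A1 | Expression 1 | Expression 2
------------------------------------------
0 | 0 | 0 | 0 | 0
0 | 0 | 1 | 0 | 0
0 | 1 | 0 | 1 | 1
0 | 1 | 1 | 1 | 1
1 | 0 | 0 | 0 | 0
1 | 0 | 1 | 1 | 1
1 | 1 | 0 | 0 | 0
1 | 1 | 1 | 1 | 1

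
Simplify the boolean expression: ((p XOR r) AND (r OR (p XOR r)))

By absorption (E AND (E OR v) = E):
= (p XOR r)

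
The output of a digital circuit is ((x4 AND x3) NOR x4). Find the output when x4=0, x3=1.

Substituting: ((0 AND 1) NOR 0)
= 1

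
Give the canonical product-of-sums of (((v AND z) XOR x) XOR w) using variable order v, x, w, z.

ΠM(0, 1, 6, 7, 8, 11, 13, 14) = (v OR x OR w OR z) AND (v OR x OR w OR NOT z) AND (v OR NOT x OR NOT w OR z) AND (v OR NOT x OR NOT w OR NOT z) AND (NOT v OR x OR w OR z) AND (NOT v OR x OR NOT w OR NOT z) AND (NOT v OR NOT x OR w OR NOT z) AND (NOT v OR NOT x OR NOT w OR z)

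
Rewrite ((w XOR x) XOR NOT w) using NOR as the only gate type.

((((((((w NOR x) NOR (w NOR x)) NOR ((w NOR x) NOR (w NOR x))) NOR ((((w NOR w) NOR (x NOR x)) NOR ((w NOR w) NOR (x NOR x))) NOR (((w NOR w) NOR (x NOR x)) NOR ((w NOR w) NOR (x NOR x))))) NOR (w NOR w)) NOR (((((w NOR x) NOR (w NOR x)) NOR ((w NOR x) NOR (w NOR x))) NOR ((((w NOR w) NOR (x NOR x)) NOR ((w NOR w) NOR (x NOR x))) NOR (((w NOR w) NOR (x NOR x)) NOR ((w NOR w) NOR (x NOR x))))) NOR (w NOR w))) NOR ((((((w NOR x) NOR (w NOR x)) NOR ((w NOR x) NOR (w NOR x))) NOR ((((w NOR w) NOR (x NOR x)) NOR ((w NOR w) NOR (x NOR x))) NOR (((w NOR w) NOR (x NOR x)) NOR ((w NOR w) NOR (x NOR x))))) NOR (w NOR w)) NOR (((((w NOR x) NOR (w NOR x)) NOR ((w NOR x) NOR (w NOR x))) NOR ((((w NOR w) NOR (x NOR x)) NOR ((w NOR w) NOR (x NOR x))) NOR (((w NOR w) NOR (x NOR x)) NOR ((w NOR w) NOR (x NOR x))))) NOR (w NOR w)))) NOR ((((((((w NOR x) NOR (w NOR x)) NOR ((w NOR x) NOR (w NOR x))) NOR ((((w NOR w) NOR (x NOR x)) NOR ((w NOR w) NOR (x NOR x))) NOR (((w NOR w) NOR (x NOR x)) NOR ((w NOR w) NOR (x NOR x))))) NOR ((((w NOR x) NOR (w NOR x)) NOR ((w NOR x) NOR (w NOR x))) NOR ((((w NOR w) NOR (x NOR x)) NOR ((w NOR w) NOR (x NOR x))) NOR (((w NOR w) NOR (x NOR x)) NOR ((w NOR w) NOR (x NOR x)))))) NOR ((w NOR w) NOR (w NOR w))) NOR ((((((w NOR x) NOR (w NOR x)) NOR ((w NOR x) NOR (w NOR x))) NOR ((((w NOR w) NOR (x NOR x)) NOR ((w NOR w) NOR (x NOR x))) NOR (((w NOR w) NOR (x NOR x)) NOR ((w NOR w) NOR (x NOR x))))) NOR ((((w NOR x) NOR (w NOR x)) NOR ((w NOR x) NOR (w NOR x))) NOR ((((w NOR w) NOR (x NOR x)) NOR ((w NOR w) NOR (x NOR x))) NOR (((w NOR w) NOR (x NOR x)) NOR ((w NOR w) NOR (x NOR x)))))) NOR ((w NOR w) NOR (w NOR w)))) NOR (((((((w NOR x) NOR (w NOR x)) NOR ((w NOR x) NOR (w NOR x))) NOR ((((w NOR w) NOR (x NOR x)) NOR ((w NOR w) NOR (x NOR x))) NOR (((w NOR w) NOR (x NOR x)) NOR ((w NOR w) NOR (x NOR x))))) NOR ((((w NOR x) NOR (w NOR x)) NOR ((w NOR x) NOR (w NOR x))) NOR ((((w NOR w) NOR (x NOR x)) NOR ((w NOR w) NOR (x NOR x))) NOR (((w NOR w) NOR (x NOR x)) NOR ((w NOR w) NOR (x NOR x)))))) NOR ((w NOR w) NOR (w NOR w))) NOR ((((((w NOR x) NOR (w NOR x)) NOR ((w NOR x) NOR (w NOR x))) NOR ((((w NOR w) NOR (x NOR x)) NOR ((w NOR w) NOR (x NOR x))) NOR (((w NOR w) NOR (x NOR x)) NOR ((w NOR w) NOR (x NOR x))))) NOR ((((w NOR x) NOR (w NOR x)) NOR ((w NOR x) NOR (w NOR x))) NOR ((((w NOR w) NOR (x NOR x)) NOR ((w NOR w) NOR (x NOR x))) NOR (((w NOR w) NOR (x NOR x)) NOR ((w NOR w) NOR (x NOR x)))))) NOR ((w NOR w) NOR (w NOR w))))))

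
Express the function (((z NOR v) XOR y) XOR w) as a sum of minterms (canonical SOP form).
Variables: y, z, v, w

Σm(0, 3, 5, 7, 9, 10, 12, 14) = (NOT y AND NOT z AND NOT v AND NOT w) OR (NOT y AND NOT z AND v AND w) OR (NOT y AND z AND NOT v AND w) OR (NOT y AND z AND v AND w) OR (y AND NOT z AND NOT v AND w) OR (y AND NOT z AND v AND NOT w) OR (y AND z AND NOT v AND NOT w) OR (y AND z AND v AND NOT w)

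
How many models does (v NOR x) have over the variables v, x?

Satisfying assignments: (0,0)
Count: 1 out of 4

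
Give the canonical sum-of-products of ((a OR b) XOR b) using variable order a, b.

Σm(2) = (a AND NOT b)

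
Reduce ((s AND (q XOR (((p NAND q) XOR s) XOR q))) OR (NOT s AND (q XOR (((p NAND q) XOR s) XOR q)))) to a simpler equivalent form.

By distribution ((E AND v) OR (E AND NOT v) = E) then XOR self-cancellation ((E XOR v) XOR v = E):
= ((p NAND q) XOR s)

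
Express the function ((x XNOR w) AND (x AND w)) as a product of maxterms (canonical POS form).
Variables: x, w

ΠM(0, 1, 2) = (x OR w) AND (x OR NOT w) AND (NOT x OR w)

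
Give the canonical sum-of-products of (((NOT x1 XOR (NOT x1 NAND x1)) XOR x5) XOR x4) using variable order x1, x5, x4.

Σm(1, 2, 4, 7) = (NOT x1 AND NOT x5 AND x4) OR (NOT x1 AND x5 AND NOT x4) OR (x1 AND NOT x5 AND NOT x4) OR (x1 AND x5 AND x4)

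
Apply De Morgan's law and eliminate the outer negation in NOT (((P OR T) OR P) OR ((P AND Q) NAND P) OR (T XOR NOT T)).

NOT ((P OR T) OR P) AND NOT ((P AND Q) NAND P) AND NOT (T XOR NOT T)
De Morgan's: NOT(OR of terms) = AND of negations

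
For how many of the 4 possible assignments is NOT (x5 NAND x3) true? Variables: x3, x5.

Satisfying assignments: (1,1)
Count: 1 out of 4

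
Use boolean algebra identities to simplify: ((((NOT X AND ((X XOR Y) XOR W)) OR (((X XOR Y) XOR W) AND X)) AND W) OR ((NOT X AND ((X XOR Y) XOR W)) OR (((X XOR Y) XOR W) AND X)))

By absorption (E OR (E AND v) = E) then distribution ((E AND v) OR (E AND NOT v) = E):
= ((X XOR Y) XOR W)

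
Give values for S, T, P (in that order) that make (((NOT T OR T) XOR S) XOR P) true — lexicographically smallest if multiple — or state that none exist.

S=0, T=0, P=0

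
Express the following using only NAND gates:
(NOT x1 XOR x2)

(((x1 NAND x1) NAND ((x1 NAND x1) NAND x2)) NAND (x2 NAND ((x1 NAND x1) NAND x2)))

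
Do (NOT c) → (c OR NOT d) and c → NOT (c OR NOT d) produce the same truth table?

No, Inverse is not equivalent to original (counterexample: c=0, d=1)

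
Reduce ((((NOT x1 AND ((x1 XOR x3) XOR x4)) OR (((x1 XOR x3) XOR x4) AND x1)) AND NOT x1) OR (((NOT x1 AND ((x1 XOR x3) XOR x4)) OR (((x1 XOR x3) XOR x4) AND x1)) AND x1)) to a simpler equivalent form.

By distribution ((E AND v) OR (E AND NOT v) = E) then distribution ((E AND v) OR (E AND NOT v) = E):
= ((x1 XOR x3) XOR x4)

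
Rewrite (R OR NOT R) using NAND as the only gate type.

((R NAND R) NAND ((R NAND R) NAND (R NAND R)))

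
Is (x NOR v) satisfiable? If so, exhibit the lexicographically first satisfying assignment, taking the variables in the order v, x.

v=0, x=0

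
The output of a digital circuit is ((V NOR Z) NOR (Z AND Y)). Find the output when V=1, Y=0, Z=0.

Substituting: ((1 NOR 0) NOR (0 AND 0))
= 1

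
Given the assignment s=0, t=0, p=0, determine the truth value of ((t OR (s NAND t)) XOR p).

Substituting: ((0 OR (0 NAND 0)) XOR 0)
= 1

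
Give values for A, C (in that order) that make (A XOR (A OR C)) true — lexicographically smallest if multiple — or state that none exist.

A=0, C=1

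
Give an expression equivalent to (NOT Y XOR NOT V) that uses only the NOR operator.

(((((Y NOR Y) NOR (V NOR V)) NOR ((Y NOR Y) NOR (V NOR V))) NOR (((Y NOR Y) NOR (V NOR V)) NOR ((Y NOR Y) NOR (V NOR V)))) NOR (((((Y NOR Y) NOR (Y NOR Y)) NOR ((V NOR V) NOR (V NOR V))) NOR (((Y NOR Y) NOR (Y NOR Y)) NOR ((V NOR V) NOR (V NOR V)))) NOR ((((Y NOR Y) NOR (Y NOR Y)) NOR ((V NOR V) NOR (V NOR V))) NOR (((Y NOR Y) NOR (Y NOR Y)) NOR ((V NOR V) NOR (V NOR V))))))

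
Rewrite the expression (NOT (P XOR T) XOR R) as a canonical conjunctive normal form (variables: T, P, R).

(T OR P OR NOT R) AND (T OR NOT P OR R) AND (NOT T OR P OR R) AND (NOT T OR NOT P OR NOT R)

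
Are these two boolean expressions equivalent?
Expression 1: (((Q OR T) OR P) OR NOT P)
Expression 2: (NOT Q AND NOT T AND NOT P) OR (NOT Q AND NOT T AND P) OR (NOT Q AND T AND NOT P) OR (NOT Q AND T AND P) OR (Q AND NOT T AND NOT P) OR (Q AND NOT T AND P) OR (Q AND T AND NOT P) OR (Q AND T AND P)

Yes, they are equivalent — the two output columns agree on all 8 assignments:
Q | T | P | Expression 1 | Expression 2
---------------------------------------
0 | 0 | 0 | 1 | 1
0 | 0 | 1 | 1 | 1
0 | 1 | 0 | 1 | 1
0 | 1 | 1 | 1 | 1
1 | 0 | 0 | 1 | 1
1 | 0 | 1 | 1 | 1
1 | 1 | 0 | 1 | 1
1 | 1 | 1 | 1 | 1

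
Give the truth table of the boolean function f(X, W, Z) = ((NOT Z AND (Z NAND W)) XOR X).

X | W | Z | Output
------------------
0 | 0 | 0 | 1
0 | 0 | 1 | 0
0 | 1 | 0 | 1
0 | 1 | 1 | 0
1 | 0 | 0 | 0
1 | 0 | 1 | 1
1 | 1 | 0 | 0
1 | 1 | 1 | 1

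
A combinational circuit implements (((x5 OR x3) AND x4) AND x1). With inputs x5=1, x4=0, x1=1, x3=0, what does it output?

Substituting: (((1 OR 0) AND 0) AND 1)
= 0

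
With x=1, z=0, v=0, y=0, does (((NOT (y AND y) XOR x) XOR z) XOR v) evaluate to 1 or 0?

Substituting: (((NOT (0 AND 0) XOR 1) XOR 0) XOR 0)
= 0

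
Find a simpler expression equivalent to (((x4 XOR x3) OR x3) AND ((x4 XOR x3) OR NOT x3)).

By distribution ((E OR v) AND (E OR NOT v) = E):
= (x4 XOR x3)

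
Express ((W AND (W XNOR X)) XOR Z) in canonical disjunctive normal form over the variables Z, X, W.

(NOT Z AND X AND W) OR (Z AND NOT X AND NOT W) OR (Z AND NOT X AND W) OR (Z AND X AND NOT W)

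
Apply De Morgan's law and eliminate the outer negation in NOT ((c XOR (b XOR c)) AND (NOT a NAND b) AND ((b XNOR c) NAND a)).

NOT (c XOR (b XOR c)) OR NOT (NOT a NAND b) OR NOT ((b XNOR c) NAND a)
De Morgan's: NOT(AND of terms) = OR of negations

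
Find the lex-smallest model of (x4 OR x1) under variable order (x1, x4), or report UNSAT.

x1=0, x4=1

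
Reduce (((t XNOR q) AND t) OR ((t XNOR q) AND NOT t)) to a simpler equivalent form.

By distribution ((E AND v) OR (E AND NOT v) = E):
= (t XNOR q)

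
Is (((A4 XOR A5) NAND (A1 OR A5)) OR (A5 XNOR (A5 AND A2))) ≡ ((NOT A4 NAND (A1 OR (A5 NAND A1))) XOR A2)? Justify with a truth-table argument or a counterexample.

No. Counterexample: with A2=0, A5=0, A4=0, A1=0, Expression 1 = 1 but Expression 2 = 0.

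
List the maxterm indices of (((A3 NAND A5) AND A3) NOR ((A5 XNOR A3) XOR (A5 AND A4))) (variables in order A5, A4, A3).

ΠM(0, 1, 2, 3, 5, 6) = (A5 OR A4 OR A3) AND (A5 OR A4 OR NOT A3) AND (A5 OR NOT A4 OR A3) AND (A5 OR NOT A4 OR NOT A3) AND (NOT A5 OR A4 OR NOT A3) AND (NOT A5 OR NOT A4 OR A3)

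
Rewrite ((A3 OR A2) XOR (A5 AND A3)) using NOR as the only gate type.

((((((A3 NOR A2) NOR (A3 NOR A2)) NOR ((A5 NOR A5) NOR (A3 NOR A3))) NOR (((A3 NOR A2) NOR (A3 NOR A2)) NOR ((A5 NOR A5) NOR (A3 NOR A3)))) NOR ((((A3 NOR A2) NOR (A3 NOR A2)) NOR ((A5 NOR A5) NOR (A3 NOR A3))) NOR (((A3 NOR A2) NOR (A3 NOR A2)) NOR ((A5 NOR A5) NOR (A3 NOR A3))))) NOR ((((((A3 NOR A2) NOR (A3 NOR A2)) NOR ((A3 NOR A2) NOR (A3 NOR A2))) NOR (((A5 NOR A5) NOR (A3 NOR A3)) NOR ((A5 NOR A5) NOR (A3 NOR A3)))) NOR ((((A3 NOR A2) NOR (A3 NOR A2)) NOR ((A3 NOR A2) NOR (A3 NOR A2))) NOR (((A5 NOR A5) NOR (A3 NOR A3)) NOR ((A5 NOR A5) NOR (A3 NOR A3))))) NOR (((((A3 NOR A2) NOR (A3 NOR A2)) NOR ((A3 NOR A2) NOR (A3 NOR A2))) NOR (((A5 NOR A5) NOR (A3 NOR A3)) NOR ((A5 NOR A5) NOR (A3 NOR A3)))) NOR ((((A3 NOR A2) NOR (A3 NOR A2)) NOR ((A3 NOR A2) NOR (A3 NOR A2))) NOR (((A5 NOR A5) NOR (A3 NOR A3)) NOR ((A5 NOR A5) NOR (A3 NOR A3)))))))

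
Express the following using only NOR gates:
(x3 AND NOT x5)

((x3 NOR x3) NOR ((x5 NOR x5) NOR (x5 NOR x5)))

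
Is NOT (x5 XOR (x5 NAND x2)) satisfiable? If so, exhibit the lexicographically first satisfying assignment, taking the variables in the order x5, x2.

x5=1, x2=0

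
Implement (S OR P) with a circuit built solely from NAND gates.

((S NAND S) NAND (P NAND P))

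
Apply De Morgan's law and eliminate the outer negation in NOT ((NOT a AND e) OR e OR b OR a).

NOT (NOT a AND e) AND NOT e AND NOT b AND NOT a
De Morgan's: NOT(OR of terms) = AND of negations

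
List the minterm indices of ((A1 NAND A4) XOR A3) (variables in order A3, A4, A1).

Σm(0, 1, 2, 7) = (NOT A3 AND NOT A4 AND NOT A1) OR (NOT A3 AND NOT A4 AND A1) OR (NOT A3 AND A4 AND NOT A1) OR (A3 AND A4 AND A1)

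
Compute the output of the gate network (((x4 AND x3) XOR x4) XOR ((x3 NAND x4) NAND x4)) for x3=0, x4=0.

Substituting: (((0 AND 0) XOR 0) XOR ((0 NAND 0) NAND 0))
= 1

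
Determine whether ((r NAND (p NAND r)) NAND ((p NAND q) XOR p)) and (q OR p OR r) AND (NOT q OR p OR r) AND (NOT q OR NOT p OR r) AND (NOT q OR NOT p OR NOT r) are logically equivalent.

Yes, they are equivalent — the two output columns agree on all 8 assignments:
q | p | r | Expression 1 | Expression 2
---------------------------------------
0 | 0 | 0 | 0 | 0
0 | 0 | 1 | 1 | 1
0 | 1 | 0 | 1 | 1
0 | 1 | 1 | 1 | 1
1 | 0 | 0 | 0 | 0
1 | 0 | 1 | 1 | 1
1 | 1 | 0 | 0 | 0
1 | 1 | 1 | 0 | 0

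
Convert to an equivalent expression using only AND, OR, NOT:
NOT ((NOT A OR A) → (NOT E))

(NOT A OR A) AND E
(Negated implication: NOT(A → B) = A AND NOT B)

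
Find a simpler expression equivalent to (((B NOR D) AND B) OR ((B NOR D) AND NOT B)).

By distribution ((E AND v) OR (E AND NOT v) = E):
= (B NOR D)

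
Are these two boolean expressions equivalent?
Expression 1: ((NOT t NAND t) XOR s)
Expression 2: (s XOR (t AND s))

No. Counterexample: with t=0, s=0, Expression 1 = 1 but Expression 2 = 0.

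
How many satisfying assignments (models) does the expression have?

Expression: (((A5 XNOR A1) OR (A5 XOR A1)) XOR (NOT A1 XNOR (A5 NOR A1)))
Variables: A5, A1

Satisfying assignments: (1,0)
Count: 1 out of 4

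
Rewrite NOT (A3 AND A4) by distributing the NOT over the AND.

NOT A3 OR NOT A4
De Morgan's: NOT(AND of terms) = OR of negations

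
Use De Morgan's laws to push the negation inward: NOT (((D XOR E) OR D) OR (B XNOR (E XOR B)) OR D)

NOT ((D XOR E) OR D) AND NOT (B XNOR (E XOR B)) AND NOT D
De Morgan's: NOT(OR of terms) = AND of negations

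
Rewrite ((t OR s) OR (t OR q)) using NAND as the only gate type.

((((t NAND t) NAND (s NAND s)) NAND ((t NAND t) NAND (s NAND s))) NAND (((t NAND t) NAND (q NAND q)) NAND ((t NAND t) NAND (q NAND q))))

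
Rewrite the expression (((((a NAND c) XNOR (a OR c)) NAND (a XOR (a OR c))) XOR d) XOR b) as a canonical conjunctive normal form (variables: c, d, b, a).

(c OR d OR NOT b OR a) AND (c OR d OR NOT b OR NOT a) AND (c OR NOT d OR b OR a) AND (c OR NOT d OR b OR NOT a) AND (NOT c OR d OR b OR a) AND (NOT c OR d OR NOT b OR NOT a) AND (NOT c OR NOT d OR b OR NOT a) AND (NOT c OR NOT d OR NOT b OR a)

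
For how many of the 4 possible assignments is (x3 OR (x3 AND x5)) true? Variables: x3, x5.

Satisfying assignments: (1,0), (1,1)
Count: 2 out of 4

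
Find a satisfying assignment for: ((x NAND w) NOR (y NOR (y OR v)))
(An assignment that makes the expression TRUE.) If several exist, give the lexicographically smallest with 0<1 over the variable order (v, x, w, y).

v=0, x=1, w=1, y=1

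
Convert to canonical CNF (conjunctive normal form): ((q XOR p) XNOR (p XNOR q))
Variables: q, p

(q OR p) AND (q OR NOT p) AND (NOT q OR p) AND (NOT q OR NOT p)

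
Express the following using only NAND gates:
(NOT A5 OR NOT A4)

(((A5 NAND A5) NAND (A5 NAND A5)) NAND ((A4 NAND A4) NAND (A4 NAND A4)))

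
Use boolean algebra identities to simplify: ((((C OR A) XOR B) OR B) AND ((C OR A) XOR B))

By absorption (E AND (E OR v) = E):
= ((C OR A) XOR B)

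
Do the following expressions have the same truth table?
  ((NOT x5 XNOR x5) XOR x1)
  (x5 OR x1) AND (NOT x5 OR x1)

Yes, they are equivalent — the two output columns agree on all 4 assignments:
x5 | x1 | Expression 1 | Expression 2
-------------------------------------
0 | 0 | 0 | 0
0 | 1 | 1 | 1
1 | 0 | 0 | 0
1 | 1 | 1 | 1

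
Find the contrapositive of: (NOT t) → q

Contrapositive: NOT q → t
Note: A statement and its contrapositive are logically equivalent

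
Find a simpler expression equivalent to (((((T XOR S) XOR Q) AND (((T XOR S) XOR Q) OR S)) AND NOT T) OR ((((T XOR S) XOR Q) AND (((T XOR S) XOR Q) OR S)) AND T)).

By distribution ((E AND v) OR (E AND NOT v) = E) then absorption (E AND (E OR v) = E):
= ((T XOR S) XOR Q)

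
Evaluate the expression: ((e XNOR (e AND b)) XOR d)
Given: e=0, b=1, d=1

Substituting: ((0 XNOR (0 AND 1)) XOR 1)
= 0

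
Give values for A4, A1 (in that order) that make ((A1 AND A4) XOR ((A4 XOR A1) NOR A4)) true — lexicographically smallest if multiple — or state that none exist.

A4=0, A1=0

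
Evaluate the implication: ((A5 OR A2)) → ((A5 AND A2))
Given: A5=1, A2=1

Antecedent ((A5 OR A2)) = 1; consequent ((A5 AND A2)) = 1.
1 → 1 = 1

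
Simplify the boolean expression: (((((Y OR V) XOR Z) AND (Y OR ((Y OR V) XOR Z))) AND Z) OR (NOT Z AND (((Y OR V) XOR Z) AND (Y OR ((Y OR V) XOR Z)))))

By distribution ((E AND v) OR (E AND NOT v) = E) then absorption (E AND (E OR v) = E):
= ((Y OR V) XOR Z)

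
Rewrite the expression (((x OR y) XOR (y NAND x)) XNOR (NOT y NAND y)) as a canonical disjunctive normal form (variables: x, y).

(NOT x AND NOT y) OR (x AND y)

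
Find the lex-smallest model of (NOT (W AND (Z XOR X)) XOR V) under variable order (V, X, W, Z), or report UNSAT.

V=0, X=0, W=0, Z=0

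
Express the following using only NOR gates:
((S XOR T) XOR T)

((((((((S NOR T) NOR (S NOR T)) NOR ((S NOR T) NOR (S NOR T))) NOR ((((S NOR S) NOR (T NOR T)) NOR ((S NOR S) NOR (T NOR T))) NOR (((S NOR S) NOR (T NOR T)) NOR ((S NOR S) NOR (T NOR T))))) NOR T) NOR (((((S NOR T) NOR (S NOR T)) NOR ((S NOR T) NOR (S NOR T))) NOR ((((S NOR S) NOR (T NOR T)) NOR ((S NOR S) NOR (T NOR T))) NOR (((S NOR S) NOR (T NOR T)) NOR ((S NOR S) NOR (T NOR T))))) NOR T)) NOR ((((((S NOR T) NOR (S NOR T)) NOR ((S NOR T) NOR (S NOR T))) NOR ((((S NOR S) NOR (T NOR T)) NOR ((S NOR S) NOR (T NOR T))) NOR (((S NOR S) NOR (T NOR T)) NOR ((S NOR S) NOR (T NOR T))))) NOR T) NOR (((((S NOR T) NOR (S NOR T)) NOR ((S NOR T) NOR (S NOR T))) NOR ((((S NOR S) NOR (T NOR T)) NOR ((S NOR S) NOR (T NOR T))) NOR (((S NOR S) NOR (T NOR T)) NOR ((S NOR S) NOR (T NOR T))))) NOR T))) NOR ((((((((S NOR T) NOR (S NOR T)) NOR ((S NOR T) NOR (S NOR T))) NOR ((((S NOR S) NOR (T NOR T)) NOR ((S NOR S) NOR (T NOR T))) NOR (((S NOR S) NOR (T NOR T)) NOR ((S NOR S) NOR (T NOR T))))) NOR ((((S NOR T) NOR (S NOR T)) NOR ((S NOR T) NOR (S NOR T))) NOR ((((S NOR S) NOR (T NOR T)) NOR ((S NOR S) NOR (T NOR T))) NOR (((S NOR S) NOR (T NOR T)) NOR ((S NOR S) NOR (T NOR T)))))) NOR (T NOR T)) NOR ((((((S NOR T) NOR (S NOR T)) NOR ((S NOR T) NOR (S NOR T))) NOR ((((S NOR S) NOR (T NOR T)) NOR ((S NOR S) NOR (T NOR T))) NOR (((S NOR S) NOR (T NOR T)) NOR ((S NOR S) NOR (T NOR T))))) NOR ((((S NOR T) NOR (S NOR T)) NOR ((S NOR T) NOR (S NOR T))) NOR ((((S NOR S) NOR (T NOR T)) NOR ((S NOR S) NOR (T NOR T))) NOR (((S NOR S) NOR (T NOR T)) NOR ((S NOR S) NOR (T NOR T)))))) NOR (T NOR T))) NOR (((((((S NOR T) NOR (S NOR T)) NOR ((S NOR T) NOR (S NOR T))) NOR ((((S NOR S) NOR (T NOR T)) NOR ((S NOR S) NOR (T NOR T))) NOR (((S NOR S) NOR (T NOR T)) NOR ((S NOR S) NOR (T NOR T))))) NOR ((((S NOR T) NOR (S NOR T)) NOR ((S NOR T) NOR (S NOR T))) NOR ((((S NOR S) NOR (T NOR T)) NOR ((S NOR S) NOR (T NOR T))) NOR (((S NOR S) NOR (T NOR T)) NOR ((S NOR S) NOR (T NOR T)))))) NOR (T NOR T)) NOR ((((((S NOR T) NOR (S NOR T)) NOR ((S NOR T) NOR (S NOR T))) NOR ((((S NOR S) NOR (T NOR T)) NOR ((S NOR S) NOR (T NOR T))) NOR (((S NOR S) NOR (T NOR T)) NOR ((S NOR S) NOR (T NOR T))))) NOR ((((S NOR T) NOR (S NOR T)) NOR ((S NOR T) NOR (S NOR T))) NOR ((((S NOR S) NOR (T NOR T)) NOR ((S NOR S) NOR (T NOR T))) NOR (((S NOR S) NOR (T NOR T)) NOR ((S NOR S) NOR (T NOR T)))))) NOR (T NOR T)))))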